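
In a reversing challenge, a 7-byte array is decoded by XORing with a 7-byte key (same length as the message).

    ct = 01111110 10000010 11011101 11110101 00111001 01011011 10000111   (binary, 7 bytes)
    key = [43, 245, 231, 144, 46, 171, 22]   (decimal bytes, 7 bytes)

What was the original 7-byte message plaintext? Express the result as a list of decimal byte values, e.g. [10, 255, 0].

byte 0: 7e ⊕ 2b = 55
byte 1: 82 ⊕ f5 = 77
byte 2: dd ⊕ e7 = 3a
byte 3: f5 ⊕ 90 = 65
byte 4: 39 ⊕ 2e = 17
byte 5: 5b ⊕ ab = f0
byte 6: 87 ⊕ 16 = 91

[85, 119, 58, 101, 23, 240, 145]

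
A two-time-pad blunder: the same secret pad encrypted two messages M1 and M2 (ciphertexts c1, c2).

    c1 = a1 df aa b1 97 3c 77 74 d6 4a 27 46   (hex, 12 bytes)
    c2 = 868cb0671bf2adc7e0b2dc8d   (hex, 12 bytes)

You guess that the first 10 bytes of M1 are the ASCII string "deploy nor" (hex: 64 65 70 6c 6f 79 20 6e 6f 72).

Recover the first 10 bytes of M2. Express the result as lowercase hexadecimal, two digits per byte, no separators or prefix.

43366abae3b7fadd598a

First, c1 ⊕ c2 = (M1 ⊕ K) ⊕ (M2 ⊕ K) = M1 ⊕ M2, so the key drops out. Then M2 = (M1 ⊕ M2) ⊕ M1 over the first 10 bytes.
byte 0: (a1 ^ 86) ^ 64 = 27 ^ 64 = 43
byte 1: (df ^ 8c) ^ 65 = 53 ^ 65 = 36
byte 2: (aa ^ b0) ^ 70 = 1a ^ 70 = 6a
byte 3: (b1 ^ 67) ^ 6c = d6 ^ 6c = ba
byte 4: (97 ^ 1b) ^ 6f = 8c ^ 6f = e3
byte 5: (3c ^ f2) ^ 79 = ce ^ 79 = b7
byte 6: (77 ^ ad) ^ 20 = da ^ 20 = fa
byte 7: (74 ^ c7) ^ 6e = b3 ^ 6e = dd
byte 8: (d6 ^ e0) ^ 6f = 36 ^ 6f = 59
byte 9: (4a ^ b2) ^ 72 = f8 ^ 72 = 8a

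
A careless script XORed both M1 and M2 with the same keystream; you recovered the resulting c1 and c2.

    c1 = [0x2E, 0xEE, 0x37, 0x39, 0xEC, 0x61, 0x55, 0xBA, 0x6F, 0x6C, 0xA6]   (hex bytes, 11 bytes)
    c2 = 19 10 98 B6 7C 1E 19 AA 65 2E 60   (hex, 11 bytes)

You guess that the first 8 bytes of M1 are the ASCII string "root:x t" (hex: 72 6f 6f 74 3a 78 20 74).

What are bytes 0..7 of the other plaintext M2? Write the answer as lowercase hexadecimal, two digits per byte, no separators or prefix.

First, c1 ⊕ c2 = (M1 ⊕ K) ⊕ (M2 ⊕ K) = M1 ⊕ M2, so the key drops out. Then M2 = (M1 ⊕ M2) ⊕ M1 over the first 8 bytes.
byte 0: (2e XOR 19) XOR 72 = 37 XOR 72 = 45
byte 1: (ee XOR 10) XOR 6f = fe XOR 6f = 91
byte 2: (37 XOR 98) XOR 6f = af XOR 6f = c0
byte 3: (39 XOR b6) XOR 74 = 8f XOR 74 = fb
byte 4: (ec XOR 7c) XOR 3a = 90 XOR 3a = aa
byte 5: (61 XOR 1e) XOR 78 = 7f XOR 78 = 07
byte 6: (55 XOR 19) XOR 20 = 4c XOR 20 = 6c
byte 7: (ba XOR aa) XOR 74 = 10 XOR 74 = 64

4591c0fbaa076c64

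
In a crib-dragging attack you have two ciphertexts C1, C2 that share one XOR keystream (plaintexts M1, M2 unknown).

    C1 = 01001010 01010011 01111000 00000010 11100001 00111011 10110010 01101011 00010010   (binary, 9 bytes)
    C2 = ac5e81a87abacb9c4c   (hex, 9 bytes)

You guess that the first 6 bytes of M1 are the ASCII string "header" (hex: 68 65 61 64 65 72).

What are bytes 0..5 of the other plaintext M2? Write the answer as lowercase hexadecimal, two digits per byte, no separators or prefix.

8e6898cefef3

First, C1 ⊕ C2 = (M1 ⊕ K) ⊕ (M2 ⊕ K) = M1 ⊕ M2, so the key drops out. Then M2 = (M1 ⊕ M2) ⊕ M1 over the first 6 bytes.
byte 0: (4a ⊕ ac) ⊕ 68 = e6 ⊕ 68 = 8e
byte 1: (53 ⊕ 5e) ⊕ 65 = 0d ⊕ 65 = 68
byte 2: (78 ⊕ 81) ⊕ 61 = f9 ⊕ 61 = 98
byte 3: (02 ⊕ a8) ⊕ 64 = aa ⊕ 64 = ce
byte 4: (e1 ⊕ 7a) ⊕ 65 = 9b ⊕ 65 = fe
byte 5: (3b ⊕ ba) ⊕ 72 = 81 ⊕ 72 = f3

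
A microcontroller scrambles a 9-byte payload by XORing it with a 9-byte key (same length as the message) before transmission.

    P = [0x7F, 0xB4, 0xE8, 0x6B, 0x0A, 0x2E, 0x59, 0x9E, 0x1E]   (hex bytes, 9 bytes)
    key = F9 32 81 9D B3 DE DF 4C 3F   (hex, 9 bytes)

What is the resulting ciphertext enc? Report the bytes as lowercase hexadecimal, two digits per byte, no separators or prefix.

868669f6b9f086d221

7f XOR f9 = 86
b4 XOR 32 = 86
e8 XOR 81 = 69
6b XOR 9d = f6
0a XOR b3 = b9
2e XOR de = f0
59 XOR df = 86
9e XOR 4c = d2
1e XOR 3f = 21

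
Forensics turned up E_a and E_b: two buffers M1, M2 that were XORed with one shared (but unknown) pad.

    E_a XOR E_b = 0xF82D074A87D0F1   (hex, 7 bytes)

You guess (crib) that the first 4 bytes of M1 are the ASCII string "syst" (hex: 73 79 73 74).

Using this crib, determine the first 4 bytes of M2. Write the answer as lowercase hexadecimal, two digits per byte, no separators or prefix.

Since E_a ⊕ E_b = M1 ⊕ M2, XORing with the guessed M1 bytes yields the corresponding M2 bytes: M2 = (E_a ⊕ E_b) ⊕ M1.
f8 XOR 73 = 8b
2d XOR 79 = 54
07 XOR 73 = 74
4a XOR 74 = 3e

8b54743e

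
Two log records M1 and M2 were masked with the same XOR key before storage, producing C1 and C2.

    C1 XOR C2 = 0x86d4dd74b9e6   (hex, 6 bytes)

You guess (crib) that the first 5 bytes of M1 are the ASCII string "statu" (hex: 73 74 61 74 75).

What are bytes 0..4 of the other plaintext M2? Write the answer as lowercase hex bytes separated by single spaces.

Since C1 ⊕ C2 = M1 ⊕ M2, XORing with the guessed M1 bytes yields the corresponding M2 bytes: M2 = (C1 ⊕ C2) ⊕ M1.
byte 0: 86 XOR 73 = f5
byte 1: d4 XOR 74 = a0
byte 2: dd XOR 61 = bc
byte 3: 74 XOR 74 = 00
byte 4: b9 XOR 75 = cc

f5 a0 bc 00 cc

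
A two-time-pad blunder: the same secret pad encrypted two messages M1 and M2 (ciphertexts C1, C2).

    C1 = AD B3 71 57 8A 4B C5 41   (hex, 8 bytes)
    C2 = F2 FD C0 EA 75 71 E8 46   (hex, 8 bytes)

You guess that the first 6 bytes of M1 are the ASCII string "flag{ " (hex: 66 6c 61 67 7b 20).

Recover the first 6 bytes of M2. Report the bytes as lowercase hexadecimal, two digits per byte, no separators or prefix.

3922d0da841a

First, C1 ⊕ C2 = (M1 ⊕ K) ⊕ (M2 ⊕ K) = M1 ⊕ M2, so the key drops out. Then M2 = (M1 ⊕ M2) ⊕ M1 over the first 6 bytes.
byte 0: (ad xor f2) xor 66 = 5f xor 66 = 39
byte 1: (b3 xor fd) xor 6c = 4e xor 6c = 22
byte 2: (71 xor c0) xor 61 = b1 xor 61 = d0
byte 3: (57 xor ea) xor 67 = bd xor 67 = da
byte 4: (8a xor 75) xor 7b = ff xor 7b = 84
byte 5: (4b xor 71) xor 20 = 3a xor 20 = 1a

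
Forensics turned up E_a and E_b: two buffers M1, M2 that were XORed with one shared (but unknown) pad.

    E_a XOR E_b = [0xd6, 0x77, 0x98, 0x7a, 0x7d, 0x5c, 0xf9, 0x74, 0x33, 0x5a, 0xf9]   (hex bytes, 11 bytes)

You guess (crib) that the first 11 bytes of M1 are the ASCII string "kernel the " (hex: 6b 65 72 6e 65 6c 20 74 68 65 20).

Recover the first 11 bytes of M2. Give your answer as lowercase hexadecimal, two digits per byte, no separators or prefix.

bd12ea141830d9005b3fd9

Since E_a ⊕ E_b = M1 ⊕ M2, XORing with the guessed M1 bytes yields the corresponding M2 bytes: M2 = (E_a ⊕ E_b) ⊕ M1.
d6 ⊕ 6b = bd
77 ⊕ 65 = 12
98 ⊕ 72 = ea
7a ⊕ 6e = 14
7d ⊕ 65 = 18
5c ⊕ 6c = 30
f9 ⊕ 20 = d9
74 ⊕ 74 = 00
33 ⊕ 68 = 5b
5a ⊕ 65 = 3f
f9 ⊕ 20 = d9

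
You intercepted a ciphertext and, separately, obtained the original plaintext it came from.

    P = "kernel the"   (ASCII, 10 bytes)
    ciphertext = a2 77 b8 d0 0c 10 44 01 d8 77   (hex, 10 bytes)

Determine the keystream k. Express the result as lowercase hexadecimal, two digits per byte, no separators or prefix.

c912cabe697c6475b012

Since ciphertext = P ⊕ k, XORing both sides with P gives k = P ⊕ ciphertext.
01101011 XOR 10100010 = 11001001
01100101 XOR 01110111 = 00010010
01110010 XOR 10111000 = 11001010
01101110 XOR 11010000 = 10111110
01100101 XOR 00001100 = 01101001
01101100 XOR 00010000 = 01111100
00100000 XOR 01000100 = 01100100
01110100 XOR 00000001 = 01110101
01101000 XOR 11011000 = 10110000
01100101 XOR 01110111 = 00010010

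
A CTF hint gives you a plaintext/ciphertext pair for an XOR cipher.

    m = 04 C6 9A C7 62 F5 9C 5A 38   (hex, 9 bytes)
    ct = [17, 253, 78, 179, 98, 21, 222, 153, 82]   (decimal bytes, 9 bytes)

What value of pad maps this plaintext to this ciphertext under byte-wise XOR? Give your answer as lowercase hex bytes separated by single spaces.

Since ct = m ⊕ pad, XORing both sides with m gives pad = m ⊕ ct.
byte 0: 04 XOR 11 = 15
byte 1: c6 XOR fd = 3b
byte 2: 9a XOR 4e = d4
byte 3: c7 XOR b3 = 74
byte 4: 62 XOR 62 = 00
byte 5: f5 XOR 15 = e0
byte 6: 9c XOR de = 42
byte 7: 5a XOR 99 = c3
byte 8: 38 XOR 52 = 6a

15 3b d4 74 00 e0 42 c3 6a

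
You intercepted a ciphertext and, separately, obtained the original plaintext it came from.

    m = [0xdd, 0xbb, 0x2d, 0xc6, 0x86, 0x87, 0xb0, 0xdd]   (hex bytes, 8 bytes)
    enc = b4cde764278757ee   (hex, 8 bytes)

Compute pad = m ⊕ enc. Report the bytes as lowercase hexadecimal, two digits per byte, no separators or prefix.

6976caa2a100e733

Since enc = m ⊕ pad, XORing both sides with m gives pad = m ⊕ enc.
dd XOR b4 = 69
bb XOR cd = 76
2d XOR e7 = ca
c6 XOR 64 = a2
86 XOR 27 = a1
87 XOR 87 = 00
b0 XOR 57 = e7
dd XOR ee = 33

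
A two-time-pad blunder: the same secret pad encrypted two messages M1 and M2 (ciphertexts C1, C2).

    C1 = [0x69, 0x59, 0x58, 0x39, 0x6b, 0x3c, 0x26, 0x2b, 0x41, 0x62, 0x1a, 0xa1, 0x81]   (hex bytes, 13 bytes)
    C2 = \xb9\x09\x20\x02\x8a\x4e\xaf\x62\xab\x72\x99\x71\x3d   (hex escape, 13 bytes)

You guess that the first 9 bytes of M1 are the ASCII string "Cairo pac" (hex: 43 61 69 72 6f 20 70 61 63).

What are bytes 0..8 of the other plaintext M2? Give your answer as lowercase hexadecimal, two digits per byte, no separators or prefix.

933111498e52f92889

First, C1 ⊕ C2 = (M1 ⊕ K) ⊕ (M2 ⊕ K) = M1 ⊕ M2, so the key drops out. Then M2 = (M1 ⊕ M2) ⊕ M1 over the first 9 bytes.
byte 0: (69 XOR b9) XOR 43 = d0 XOR 43 = 93
byte 1: (59 XOR 09) XOR 61 = 50 XOR 61 = 31
byte 2: (58 XOR 20) XOR 69 = 78 XOR 69 = 11
byte 3: (39 XOR 02) XOR 72 = 3b XOR 72 = 49
byte 4: (6b XOR 8a) XOR 6f = e1 XOR 6f = 8e
byte 5: (3c XOR 4e) XOR 20 = 72 XOR 20 = 52
byte 6: (26 XOR af) XOR 70 = 89 XOR 70 = f9
byte 7: (2b XOR 62) XOR 61 = 49 XOR 61 = 28
byte 8: (41 XOR ab) XOR 63 = ea XOR 63 = 89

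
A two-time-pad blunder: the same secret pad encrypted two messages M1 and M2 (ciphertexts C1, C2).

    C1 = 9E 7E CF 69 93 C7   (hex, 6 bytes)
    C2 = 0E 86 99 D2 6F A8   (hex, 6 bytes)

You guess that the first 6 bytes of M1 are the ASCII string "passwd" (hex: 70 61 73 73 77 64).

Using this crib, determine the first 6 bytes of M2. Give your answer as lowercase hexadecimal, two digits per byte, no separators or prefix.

e09925c88b0b

First, C1 ⊕ C2 = (M1 ⊕ K) ⊕ (M2 ⊕ K) = M1 ⊕ M2, so the key drops out. Then M2 = (M1 ⊕ M2) ⊕ M1 over the first 6 bytes.
byte 0: (9e ^ 0e) ^ 70 = 90 ^ 70 = e0
byte 1: (7e ^ 86) ^ 61 = f8 ^ 61 = 99
byte 2: (cf ^ 99) ^ 73 = 56 ^ 73 = 25
byte 3: (69 ^ d2) ^ 73 = bb ^ 73 = c8
byte 4: (93 ^ 6f) ^ 77 = fc ^ 77 = 8b
byte 5: (c7 ^ a8) ^ 64 = 6f ^ 64 = 0b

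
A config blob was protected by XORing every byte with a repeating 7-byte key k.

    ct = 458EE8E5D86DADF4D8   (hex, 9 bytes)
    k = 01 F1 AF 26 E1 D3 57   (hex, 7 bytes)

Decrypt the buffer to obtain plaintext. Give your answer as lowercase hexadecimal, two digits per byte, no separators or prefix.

447f47c339befaf529

The 7-byte key repeats, so the effective keystream is 01 f1 af 26 e1 d3 57 01 f1.
byte 0:  69 XOR   1 =  68
byte 1: 142 XOR 241 = 127
byte 2: 232 XOR 175 =  71
byte 3: 229 XOR  38 = 195
byte 4: 216 XOR 225 =  57
byte 5: 109 XOR 211 = 190
byte 6: 173 XOR  87 = 250
byte 7: 244 XOR   1 = 245
byte 8: 216 XOR 241 =  41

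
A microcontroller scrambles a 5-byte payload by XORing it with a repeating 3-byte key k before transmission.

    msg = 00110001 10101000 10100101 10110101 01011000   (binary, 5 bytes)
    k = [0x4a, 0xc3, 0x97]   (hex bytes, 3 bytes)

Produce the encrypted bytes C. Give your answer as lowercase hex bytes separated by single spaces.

7b 6b 32 ff 9b

The 3-byte key repeats, so the effective keystream is 4a c3 97 4a c3.
byte 0: 31 ^ 4a = 7b
byte 1: a8 ^ c3 = 6b
byte 2: a5 ^ 97 = 32
byte 3: b5 ^ 4a = ff
byte 4: 58 ^ c3 = 9b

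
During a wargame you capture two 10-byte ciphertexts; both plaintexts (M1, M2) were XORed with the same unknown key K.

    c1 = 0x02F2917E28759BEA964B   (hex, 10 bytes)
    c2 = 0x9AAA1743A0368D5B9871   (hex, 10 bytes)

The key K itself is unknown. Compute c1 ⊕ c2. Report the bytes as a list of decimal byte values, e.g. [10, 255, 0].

[152, 88, 134, 61, 136, 67, 22, 177, 14, 58]

c1 ⊕ c2 = (M1 ⊕ K) ⊕ (M2 ⊕ K) = M1 ⊕ M2 — the shared key cancels under XOR.
00000010 ^ 10011010 = 10011000
11110010 ^ 10101010 = 01011000
10010001 ^ 00010111 = 10000110
01111110 ^ 01000011 = 00111101
00101000 ^ 10100000 = 10001000
01110101 ^ 00110110 = 01000011
10011011 ^ 10001101 = 00010110
11101010 ^ 01011011 = 10110001
10010110 ^ 10011000 = 00001110
01001011 ^ 01110001 = 00111010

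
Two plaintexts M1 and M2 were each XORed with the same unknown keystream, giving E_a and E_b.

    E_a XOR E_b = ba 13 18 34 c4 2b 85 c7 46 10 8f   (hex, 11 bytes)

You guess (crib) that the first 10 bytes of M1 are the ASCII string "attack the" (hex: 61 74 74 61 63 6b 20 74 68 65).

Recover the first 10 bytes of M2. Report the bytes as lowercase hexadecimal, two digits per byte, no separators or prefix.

db676c55a740a5b32e75

Since E_a ⊕ E_b = M1 ⊕ M2, XORing with the guessed M1 bytes yields the corresponding M2 bytes: M2 = (E_a ⊕ E_b) ⊕ M1.
byte 0: ba xor 61 = db
byte 1: 13 xor 74 = 67
byte 2: 18 xor 74 = 6c
byte 3: 34 xor 61 = 55
byte 4: c4 xor 63 = a7
byte 5: 2b xor 6b = 40
byte 6: 85 xor 20 = a5
byte 7: c7 xor 74 = b3
byte 8: 46 xor 68 = 2e
byte 9: 10 xor 65 = 75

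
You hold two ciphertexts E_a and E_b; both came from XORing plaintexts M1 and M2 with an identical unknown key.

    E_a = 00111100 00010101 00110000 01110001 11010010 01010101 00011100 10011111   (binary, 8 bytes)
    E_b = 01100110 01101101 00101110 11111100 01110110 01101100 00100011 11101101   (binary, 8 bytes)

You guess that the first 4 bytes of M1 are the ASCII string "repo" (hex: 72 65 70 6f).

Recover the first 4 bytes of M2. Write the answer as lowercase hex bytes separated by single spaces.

28 1d 6e e2

First, E_a ⊕ E_b = (M1 ⊕ K) ⊕ (M2 ⊕ K) = M1 ⊕ M2, so the key drops out. Then M2 = (M1 ⊕ M2) ⊕ M1 over the first 4 bytes.
byte 0: (3c xor 66) xor 72 = 5a xor 72 = 28
byte 1: (15 xor 6d) xor 65 = 78 xor 65 = 1d
byte 2: (30 xor 2e) xor 70 = 1e xor 70 = 6e
byte 3: (71 xor fc) xor 6f = 8d xor 6f = e2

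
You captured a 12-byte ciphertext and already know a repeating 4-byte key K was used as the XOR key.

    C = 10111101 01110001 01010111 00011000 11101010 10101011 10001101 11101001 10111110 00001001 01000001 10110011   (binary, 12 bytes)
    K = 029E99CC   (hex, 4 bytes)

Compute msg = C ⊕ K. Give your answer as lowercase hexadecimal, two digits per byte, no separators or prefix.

bfefced4e8351425bc97d87f

The 4-byte key repeats, so the effective keystream is 02 9e 99 cc 02 9e 99 cc 02 9e 99 cc.
byte 0: 10111101 xor 00000010 = 10111111
byte 1: 01110001 xor 10011110 = 11101111
byte 2: 01010111 xor 10011001 = 11001110
byte 3: 00011000 xor 11001100 = 11010100
byte 4: 11101010 xor 00000010 = 11101000
byte 5: 10101011 xor 10011110 = 00110101
byte 6: 10001101 xor 10011001 = 00010100
byte 7: 11101001 xor 11001100 = 00100101
byte 8: 10111110 xor 00000010 = 10111100
byte 9: 00001001 xor 10011110 = 10010111
byte 10: 01000001 xor 10011001 = 11011000
byte 11: 10110011 xor 11001100 = 01111111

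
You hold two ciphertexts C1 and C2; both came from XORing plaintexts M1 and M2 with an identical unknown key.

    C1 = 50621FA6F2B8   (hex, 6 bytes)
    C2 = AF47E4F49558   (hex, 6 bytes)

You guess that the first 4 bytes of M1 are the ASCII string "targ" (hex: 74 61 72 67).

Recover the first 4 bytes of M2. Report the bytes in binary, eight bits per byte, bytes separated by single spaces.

10001011 01000100 10001001 00110101

First, C1 ⊕ C2 = (M1 ⊕ K) ⊕ (M2 ⊕ K) = M1 ⊕ M2, so the key drops out. Then M2 = (M1 ⊕ M2) ⊕ M1 over the first 4 bytes.
byte 0: (50 ⊕ af) ⊕ 74 = ff ⊕ 74 = 8b
byte 1: (62 ⊕ 47) ⊕ 61 = 25 ⊕ 61 = 44
byte 2: (1f ⊕ e4) ⊕ 72 = fb ⊕ 72 = 89
byte 3: (a6 ⊕ f4) ⊕ 67 = 52 ⊕ 67 = 35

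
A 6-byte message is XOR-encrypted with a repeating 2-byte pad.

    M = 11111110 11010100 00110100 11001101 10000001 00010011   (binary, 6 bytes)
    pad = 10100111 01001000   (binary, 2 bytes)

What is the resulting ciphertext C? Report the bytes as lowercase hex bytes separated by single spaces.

59 9c 93 85 26 5b

The 2-byte key repeats, so the effective keystream is a7 48 a7 48 a7 48.
byte 0: fe XOR a7 = 59
byte 1: d4 XOR 48 = 9c
byte 2: 34 XOR a7 = 93
byte 3: cd XOR 48 = 85
byte 4: 81 XOR a7 = 26
byte 5: 13 XOR 48 = 5b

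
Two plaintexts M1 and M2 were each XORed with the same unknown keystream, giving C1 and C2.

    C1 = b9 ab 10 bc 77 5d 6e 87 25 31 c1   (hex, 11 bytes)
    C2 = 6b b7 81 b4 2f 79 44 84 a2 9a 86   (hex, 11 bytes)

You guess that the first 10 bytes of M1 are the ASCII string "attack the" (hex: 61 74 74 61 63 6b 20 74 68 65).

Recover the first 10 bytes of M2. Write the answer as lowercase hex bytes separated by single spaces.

b3 68 e5 69 3b 4f 0a 77 ef ce

First, C1 ⊕ C2 = (M1 ⊕ K) ⊕ (M2 ⊕ K) = M1 ⊕ M2, so the key drops out. Then M2 = (M1 ⊕ M2) ⊕ M1 over the first 10 bytes.
byte 0: (b9 ^ 6b) ^ 61 = d2 ^ 61 = b3
byte 1: (ab ^ b7) ^ 74 = 1c ^ 74 = 68
byte 2: (10 ^ 81) ^ 74 = 91 ^ 74 = e5
byte 3: (bc ^ b4) ^ 61 = 08 ^ 61 = 69
byte 4: (77 ^ 2f) ^ 63 = 58 ^ 63 = 3b
byte 5: (5d ^ 79) ^ 6b = 24 ^ 6b = 4f
byte 6: (6e ^ 44) ^ 20 = 2a ^ 20 = 0a
byte 7: (87 ^ 84) ^ 74 = 03 ^ 74 = 77
byte 8: (25 ^ a2) ^ 68 = 87 ^ 68 = ef
byte 9: (31 ^ 9a) ^ 65 = ab ^ 65 = ce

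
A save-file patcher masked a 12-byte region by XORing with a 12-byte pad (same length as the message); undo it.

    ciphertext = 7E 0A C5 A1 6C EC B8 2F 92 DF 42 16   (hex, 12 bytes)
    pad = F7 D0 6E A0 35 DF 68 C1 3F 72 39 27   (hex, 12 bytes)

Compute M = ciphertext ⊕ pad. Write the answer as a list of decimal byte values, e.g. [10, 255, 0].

[137, 218, 171, 1, 89, 51, 208, 238, 173, 173, 123, 49]

01111110 XOR 11110111 = 10001001
00001010 XOR 11010000 = 11011010
11000101 XOR 01101110 = 10101011
10100001 XOR 10100000 = 00000001
01101100 XOR 00110101 = 01011001
11101100 XOR 11011111 = 00110011
10111000 XOR 01101000 = 11010000
00101111 XOR 11000001 = 11101110
10010010 XOR 00111111 = 10101101
11011111 XOR 01110010 = 10101101
01000010 XOR 00111001 = 01111011
00010110 XOR 00100111 = 00110001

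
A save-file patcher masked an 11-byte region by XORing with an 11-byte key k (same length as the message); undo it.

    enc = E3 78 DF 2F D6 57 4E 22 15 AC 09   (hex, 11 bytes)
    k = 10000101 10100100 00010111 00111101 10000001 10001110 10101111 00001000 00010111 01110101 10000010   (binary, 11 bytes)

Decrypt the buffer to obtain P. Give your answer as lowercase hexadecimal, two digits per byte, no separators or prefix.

66dcc81257d9e12a02d98b

227 ⊕ 133 = 102
120 ⊕ 164 = 220
223 ⊕  23 = 200
 47 ⊕  61 =  18
214 ⊕ 129 =  87
 87 ⊕ 142 = 217
 78 ⊕ 175 = 225
 34 ⊕   8 =  42
 21 ⊕  23 =   2
172 ⊕ 117 = 217
  9 ⊕ 130 = 139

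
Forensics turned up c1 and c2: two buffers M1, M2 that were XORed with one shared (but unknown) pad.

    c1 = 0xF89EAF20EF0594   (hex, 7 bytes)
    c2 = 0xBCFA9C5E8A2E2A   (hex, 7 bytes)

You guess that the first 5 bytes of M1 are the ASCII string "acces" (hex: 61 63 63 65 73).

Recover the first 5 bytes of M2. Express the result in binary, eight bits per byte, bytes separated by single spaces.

00100101 00000111 01010000 00011011 00010110

First, c1 ⊕ c2 = (M1 ⊕ K) ⊕ (M2 ⊕ K) = M1 ⊕ M2, so the key drops out. Then M2 = (M1 ⊕ M2) ⊕ M1 over the first 5 bytes.
byte 0: (f8 ^ bc) ^ 61 = 44 ^ 61 = 25
byte 1: (9e ^ fa) ^ 63 = 64 ^ 63 = 07
byte 2: (af ^ 9c) ^ 63 = 33 ^ 63 = 50
byte 3: (20 ^ 5e) ^ 65 = 7e ^ 65 = 1b
byte 4: (ef ^ 8a) ^ 73 = 65 ^ 73 = 16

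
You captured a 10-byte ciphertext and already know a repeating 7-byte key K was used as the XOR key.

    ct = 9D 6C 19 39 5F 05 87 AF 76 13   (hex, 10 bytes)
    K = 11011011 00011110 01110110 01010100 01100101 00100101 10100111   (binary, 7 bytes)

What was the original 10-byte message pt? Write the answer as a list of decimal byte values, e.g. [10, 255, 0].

[70, 114, 111, 109, 58, 32, 32, 116, 104, 101]

The 7-byte key repeats, so the effective keystream is db 1e 76 54 65 25 a7 db 1e 76.
byte 0: 9d xor db = 46
byte 1: 6c xor 1e = 72
byte 2: 19 xor 76 = 6f
byte 3: 39 xor 54 = 6d
byte 4: 5f xor 65 = 3a
byte 5: 05 xor 25 = 20
byte 6: 87 xor a7 = 20
byte 7: af xor db = 74
byte 8: 76 xor 1e = 68
byte 9: 13 xor 76 = 65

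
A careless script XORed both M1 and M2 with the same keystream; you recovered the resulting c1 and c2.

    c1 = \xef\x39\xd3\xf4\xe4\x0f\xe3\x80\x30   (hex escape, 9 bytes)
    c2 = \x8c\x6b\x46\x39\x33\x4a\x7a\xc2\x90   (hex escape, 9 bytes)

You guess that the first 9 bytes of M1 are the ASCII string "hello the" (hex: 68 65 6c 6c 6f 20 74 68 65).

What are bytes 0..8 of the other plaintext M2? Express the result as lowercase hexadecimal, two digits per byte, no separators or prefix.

0b37f9a1b865ed2ac5

First, c1 ⊕ c2 = (M1 ⊕ K) ⊕ (M2 ⊕ K) = M1 ⊕ M2, so the key drops out. Then M2 = (M1 ⊕ M2) ⊕ M1 over the first 9 bytes.
byte 0: (ef XOR 8c) XOR 68 = 63 XOR 68 = 0b
byte 1: (39 XOR 6b) XOR 65 = 52 XOR 65 = 37
byte 2: (d3 XOR 46) XOR 6c = 95 XOR 6c = f9
byte 3: (f4 XOR 39) XOR 6c = cd XOR 6c = a1
byte 4: (e4 XOR 33) XOR 6f = d7 XOR 6f = b8
byte 5: (0f XOR 4a) XOR 20 = 45 XOR 20 = 65
byte 6: (e3 XOR 7a) XOR 74 = 99 XOR 74 = ed
byte 7: (80 XOR c2) XOR 68 = 42 XOR 68 = 2a
byte 8: (30 XOR 90) XOR 65 = a0 XOR 65 = c5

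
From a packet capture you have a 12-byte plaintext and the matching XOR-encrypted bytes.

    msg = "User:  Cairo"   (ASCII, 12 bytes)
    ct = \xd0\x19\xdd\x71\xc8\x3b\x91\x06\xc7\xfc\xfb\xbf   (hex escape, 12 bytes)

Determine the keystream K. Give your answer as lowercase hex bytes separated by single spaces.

Since ct = msg ⊕ K, XORing both sides with msg gives K = msg ⊕ ct.
55 ⊕ d0 = 85
73 ⊕ 19 = 6a
65 ⊕ dd = b8
72 ⊕ 71 = 03
3a ⊕ c8 = f2
20 ⊕ 3b = 1b
20 ⊕ 91 = b1
43 ⊕ 06 = 45
61 ⊕ c7 = a6
69 ⊕ fc = 95
72 ⊕ fb = 89
6f ⊕ bf = d0

85 6a b8 03 f2 1b b1 45 a6 95 89 d0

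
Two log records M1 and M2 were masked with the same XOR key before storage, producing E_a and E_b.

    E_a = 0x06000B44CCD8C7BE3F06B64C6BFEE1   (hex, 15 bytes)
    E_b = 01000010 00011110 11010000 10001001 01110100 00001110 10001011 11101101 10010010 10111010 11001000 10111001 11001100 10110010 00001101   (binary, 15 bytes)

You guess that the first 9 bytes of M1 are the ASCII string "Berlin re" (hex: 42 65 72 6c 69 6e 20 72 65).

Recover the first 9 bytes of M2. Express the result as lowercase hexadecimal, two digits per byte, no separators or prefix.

First, E_a ⊕ E_b = (M1 ⊕ K) ⊕ (M2 ⊕ K) = M1 ⊕ M2, so the key drops out. Then M2 = (M1 ⊕ M2) ⊕ M1 over the first 9 bytes.
byte 0: (06 xor 42) xor 42 = 44 xor 42 = 06
byte 1: (00 xor 1e) xor 65 = 1e xor 65 = 7b
byte 2: (0b xor d0) xor 72 = db xor 72 = a9
byte 3: (44 xor 89) xor 6c = cd xor 6c = a1
byte 4: (cc xor 74) xor 69 = b8 xor 69 = d1
byte 5: (d8 xor 0e) xor 6e = d6 xor 6e = b8
byte 6: (c7 xor 8b) xor 20 = 4c xor 20 = 6c
byte 7: (be xor ed) xor 72 = 53 xor 72 = 21
byte 8: (3f xor 92) xor 65 = ad xor 65 = c8

067ba9a1d1b86c21c8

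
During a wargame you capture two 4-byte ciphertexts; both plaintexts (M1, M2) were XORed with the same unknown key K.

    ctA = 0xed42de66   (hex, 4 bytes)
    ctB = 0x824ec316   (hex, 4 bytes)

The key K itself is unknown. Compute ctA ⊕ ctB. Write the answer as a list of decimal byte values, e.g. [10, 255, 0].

[111, 12, 29, 112]

ctA ⊕ ctB = (M1 ⊕ K) ⊕ (M2 ⊕ K) = M1 ⊕ M2 — the shared key cancels under XOR.
byte 0: ed xor 82 = 6f
byte 1: 42 xor 4e = 0c
byte 2: de xor c3 = 1d
byte 3: 66 xor 16 = 70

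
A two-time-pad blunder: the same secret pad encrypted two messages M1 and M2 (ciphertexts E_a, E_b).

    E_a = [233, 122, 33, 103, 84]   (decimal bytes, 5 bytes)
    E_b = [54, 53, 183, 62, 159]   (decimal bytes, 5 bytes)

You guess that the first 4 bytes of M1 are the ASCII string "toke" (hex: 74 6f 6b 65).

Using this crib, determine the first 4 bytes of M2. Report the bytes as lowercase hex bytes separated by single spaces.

First, E_a ⊕ E_b = (M1 ⊕ K) ⊕ (M2 ⊕ K) = M1 ⊕ M2, so the key drops out. Then M2 = (M1 ⊕ M2) ⊕ M1 over the first 4 bytes.
byte 0: (e9 ⊕ 36) ⊕ 74 = df ⊕ 74 = ab
byte 1: (7a ⊕ 35) ⊕ 6f = 4f ⊕ 6f = 20
byte 2: (21 ⊕ b7) ⊕ 6b = 96 ⊕ 6b = fd
byte 3: (67 ⊕ 3e) ⊕ 65 = 59 ⊕ 65 = 3c

ab 20 fd 3c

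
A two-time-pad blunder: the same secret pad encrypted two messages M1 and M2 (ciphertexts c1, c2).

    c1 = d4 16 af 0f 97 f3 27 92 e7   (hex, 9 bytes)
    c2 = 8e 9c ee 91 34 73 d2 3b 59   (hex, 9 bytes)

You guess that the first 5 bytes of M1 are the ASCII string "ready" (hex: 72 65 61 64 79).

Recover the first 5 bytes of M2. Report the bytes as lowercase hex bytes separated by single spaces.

First, c1 ⊕ c2 = (M1 ⊕ K) ⊕ (M2 ⊕ K) = M1 ⊕ M2, so the key drops out. Then M2 = (M1 ⊕ M2) ⊕ M1 over the first 5 bytes.
byte 0: (d4 ^ 8e) ^ 72 = 5a ^ 72 = 28
byte 1: (16 ^ 9c) ^ 65 = 8a ^ 65 = ef
byte 2: (af ^ ee) ^ 61 = 41 ^ 61 = 20
byte 3: (0f ^ 91) ^ 64 = 9e ^ 64 = fa
byte 4: (97 ^ 34) ^ 79 = a3 ^ 79 = da

28 ef 20 fa da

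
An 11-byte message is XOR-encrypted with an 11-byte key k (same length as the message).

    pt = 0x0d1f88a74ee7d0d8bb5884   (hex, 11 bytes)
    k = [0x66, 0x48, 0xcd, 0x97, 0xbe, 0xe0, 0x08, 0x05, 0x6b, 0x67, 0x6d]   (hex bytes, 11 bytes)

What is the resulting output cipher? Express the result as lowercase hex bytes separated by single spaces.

6b 57 45 30 f0 07 d8 dd d0 3f e9

XOR is its own inverse, so applying the key byte-wise gives the result directly.
0d ^ 66 = 6b
1f ^ 48 = 57
88 ^ cd = 45
a7 ^ 97 = 30
4e ^ be = f0
e7 ^ e0 = 07
d0 ^ 08 = d8
d8 ^ 05 = dd
bb ^ 6b = d0
58 ^ 67 = 3f
84 ^ 6d = e9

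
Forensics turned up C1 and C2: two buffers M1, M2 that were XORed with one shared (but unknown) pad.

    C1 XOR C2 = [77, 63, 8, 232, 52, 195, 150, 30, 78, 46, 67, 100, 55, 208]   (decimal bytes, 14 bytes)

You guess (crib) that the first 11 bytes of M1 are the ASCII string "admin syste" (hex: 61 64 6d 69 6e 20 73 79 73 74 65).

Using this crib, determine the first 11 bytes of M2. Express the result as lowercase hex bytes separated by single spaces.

2c 5b 65 81 5a e3 e5 67 3d 5a 26

Since C1 ⊕ C2 = M1 ⊕ M2, XORing with the guessed M1 bytes yields the corresponding M2 bytes: M2 = (C1 ⊕ C2) ⊕ M1.
byte 0: 4d ^ 61 = 2c
byte 1: 3f ^ 64 = 5b
byte 2: 08 ^ 6d = 65
byte 3: e8 ^ 69 = 81
byte 4: 34 ^ 6e = 5a
byte 5: c3 ^ 20 = e3
byte 6: 96 ^ 73 = e5
byte 7: 1e ^ 79 = 67
byte 8: 4e ^ 73 = 3d
byte 9: 2e ^ 74 = 5a
byte 10: 43 ^ 65 = 26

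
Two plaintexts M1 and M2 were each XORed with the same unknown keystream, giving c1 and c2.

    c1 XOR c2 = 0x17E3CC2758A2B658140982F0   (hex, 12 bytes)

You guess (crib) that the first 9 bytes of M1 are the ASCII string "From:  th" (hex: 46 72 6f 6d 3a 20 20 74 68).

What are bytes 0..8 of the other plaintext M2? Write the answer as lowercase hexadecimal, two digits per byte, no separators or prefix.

Since c1 ⊕ c2 = M1 ⊕ M2, XORing with the guessed M1 bytes yields the corresponding M2 bytes: M2 = (c1 ⊕ c2) ⊕ M1.
17 ⊕ 46 = 51
e3 ⊕ 72 = 91
cc ⊕ 6f = a3
27 ⊕ 6d = 4a
58 ⊕ 3a = 62
a2 ⊕ 20 = 82
b6 ⊕ 20 = 96
58 ⊕ 74 = 2c
14 ⊕ 68 = 7c

5191a34a6282962c7c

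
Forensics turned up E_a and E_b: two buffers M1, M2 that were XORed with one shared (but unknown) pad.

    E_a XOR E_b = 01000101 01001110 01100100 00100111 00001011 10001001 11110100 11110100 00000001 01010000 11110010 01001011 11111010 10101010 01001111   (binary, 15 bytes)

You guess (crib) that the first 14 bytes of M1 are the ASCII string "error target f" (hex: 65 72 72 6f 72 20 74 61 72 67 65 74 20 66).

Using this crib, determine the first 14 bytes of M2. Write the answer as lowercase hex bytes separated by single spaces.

20 3c 16 48 79 a9 80 95 73 37 97 3f da cc

Since E_a ⊕ E_b = M1 ⊕ M2, XORing with the guessed M1 bytes yields the corresponding M2 bytes: M2 = (E_a ⊕ E_b) ⊕ M1.
byte 0: 45 XOR 65 = 20
byte 1: 4e XOR 72 = 3c
byte 2: 64 XOR 72 = 16
byte 3: 27 XOR 6f = 48
byte 4: 0b XOR 72 = 79
byte 5: 89 XOR 20 = a9
byte 6: f4 XOR 74 = 80
byte 7: f4 XOR 61 = 95
byte 8: 01 XOR 72 = 73
byte 9: 50 XOR 67 = 37
byte 10: f2 XOR 65 = 97
byte 11: 4b XOR 74 = 3f
byte 12: fa XOR 20 = da
byte 13: aa XOR 66 = cc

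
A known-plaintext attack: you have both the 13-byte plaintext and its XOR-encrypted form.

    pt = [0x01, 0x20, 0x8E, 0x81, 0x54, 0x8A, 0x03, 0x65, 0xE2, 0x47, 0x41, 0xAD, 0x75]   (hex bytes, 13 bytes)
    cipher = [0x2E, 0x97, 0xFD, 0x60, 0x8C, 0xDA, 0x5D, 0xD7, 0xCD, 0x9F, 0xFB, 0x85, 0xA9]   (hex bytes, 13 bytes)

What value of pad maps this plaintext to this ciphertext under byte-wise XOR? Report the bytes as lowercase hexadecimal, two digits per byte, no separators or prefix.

Since cipher = pt ⊕ pad, XORing both sides with pt gives pad = pt ⊕ cipher.
01 ^ 2e = 2f
20 ^ 97 = b7
8e ^ fd = 73
81 ^ 60 = e1
54 ^ 8c = d8
8a ^ da = 50
03 ^ 5d = 5e
65 ^ d7 = b2
e2 ^ cd = 2f
47 ^ 9f = d8
41 ^ fb = ba
ad ^ 85 = 28
75 ^ a9 = dc

2fb773e1d8505eb22fd8ba28dc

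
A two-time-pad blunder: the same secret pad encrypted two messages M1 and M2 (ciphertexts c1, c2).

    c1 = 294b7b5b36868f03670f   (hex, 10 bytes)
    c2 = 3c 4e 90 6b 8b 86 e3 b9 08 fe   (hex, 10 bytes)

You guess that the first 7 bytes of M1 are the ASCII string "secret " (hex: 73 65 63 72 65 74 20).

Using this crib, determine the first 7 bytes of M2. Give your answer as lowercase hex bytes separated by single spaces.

66 60 88 42 d8 74 4c

First, c1 ⊕ c2 = (M1 ⊕ K) ⊕ (M2 ⊕ K) = M1 ⊕ M2, so the key drops out. Then M2 = (M1 ⊕ M2) ⊕ M1 over the first 7 bytes.
byte 0: (29 ⊕ 3c) ⊕ 73 = 15 ⊕ 73 = 66
byte 1: (4b ⊕ 4e) ⊕ 65 = 05 ⊕ 65 = 60
byte 2: (7b ⊕ 90) ⊕ 63 = eb ⊕ 63 = 88
byte 3: (5b ⊕ 6b) ⊕ 72 = 30 ⊕ 72 = 42
byte 4: (36 ⊕ 8b) ⊕ 65 = bd ⊕ 65 = d8
byte 5: (86 ⊕ 86) ⊕ 74 = 00 ⊕ 74 = 74
byte 6: (8f ⊕ e3) ⊕ 20 = 6c ⊕ 20 = 4c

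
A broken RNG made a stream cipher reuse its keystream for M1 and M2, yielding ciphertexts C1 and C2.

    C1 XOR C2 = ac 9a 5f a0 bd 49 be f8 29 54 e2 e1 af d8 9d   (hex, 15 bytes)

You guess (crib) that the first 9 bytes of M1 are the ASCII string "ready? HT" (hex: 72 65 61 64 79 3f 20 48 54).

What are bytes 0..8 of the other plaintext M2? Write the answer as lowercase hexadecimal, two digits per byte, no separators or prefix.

deff3ec4c4769eb07d

Since C1 ⊕ C2 = M1 ⊕ M2, XORing with the guessed M1 bytes yields the corresponding M2 bytes: M2 = (C1 ⊕ C2) ⊕ M1.
ac xor 72 = de
9a xor 65 = ff
5f xor 61 = 3e
a0 xor 64 = c4
bd xor 79 = c4
49 xor 3f = 76
be xor 20 = 9e
f8 xor 48 = b0
29 xor 54 = 7d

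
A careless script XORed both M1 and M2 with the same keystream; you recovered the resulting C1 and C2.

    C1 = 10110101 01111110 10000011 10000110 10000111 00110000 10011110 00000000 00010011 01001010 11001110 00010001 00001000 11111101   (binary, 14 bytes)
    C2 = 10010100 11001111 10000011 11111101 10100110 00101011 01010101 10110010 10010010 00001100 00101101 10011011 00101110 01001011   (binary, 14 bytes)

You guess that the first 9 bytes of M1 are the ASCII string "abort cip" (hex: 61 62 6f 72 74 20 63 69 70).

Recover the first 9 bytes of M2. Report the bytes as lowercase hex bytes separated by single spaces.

First, C1 ⊕ C2 = (M1 ⊕ K) ⊕ (M2 ⊕ K) = M1 ⊕ M2, so the key drops out. Then M2 = (M1 ⊕ M2) ⊕ M1 over the first 9 bytes.
byte 0: (b5 ⊕ 94) ⊕ 61 = 21 ⊕ 61 = 40
byte 1: (7e ⊕ cf) ⊕ 62 = b1 ⊕ 62 = d3
byte 2: (83 ⊕ 83) ⊕ 6f = 00 ⊕ 6f = 6f
byte 3: (86 ⊕ fd) ⊕ 72 = 7b ⊕ 72 = 09
byte 4: (87 ⊕ a6) ⊕ 74 = 21 ⊕ 74 = 55
byte 5: (30 ⊕ 2b) ⊕ 20 = 1b ⊕ 20 = 3b
byte 6: (9e ⊕ 55) ⊕ 63 = cb ⊕ 63 = a8
byte 7: (00 ⊕ b2) ⊕ 69 = b2 ⊕ 69 = db
byte 8: (13 ⊕ 92) ⊕ 70 = 81 ⊕ 70 = f1

40 d3 6f 09 55 3b a8 db f1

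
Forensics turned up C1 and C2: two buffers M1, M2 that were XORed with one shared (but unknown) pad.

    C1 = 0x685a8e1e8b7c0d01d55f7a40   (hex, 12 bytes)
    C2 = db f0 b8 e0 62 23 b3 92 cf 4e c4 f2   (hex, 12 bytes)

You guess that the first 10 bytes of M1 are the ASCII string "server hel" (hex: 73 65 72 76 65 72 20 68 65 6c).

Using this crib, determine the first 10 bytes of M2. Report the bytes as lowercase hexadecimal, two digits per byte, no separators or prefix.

First, C1 ⊕ C2 = (M1 ⊕ K) ⊕ (M2 ⊕ K) = M1 ⊕ M2, so the key drops out. Then M2 = (M1 ⊕ M2) ⊕ M1 over the first 10 bytes.
byte 0: (68 xor db) xor 73 = b3 xor 73 = c0
byte 1: (5a xor f0) xor 65 = aa xor 65 = cf
byte 2: (8e xor b8) xor 72 = 36 xor 72 = 44
byte 3: (1e xor e0) xor 76 = fe xor 76 = 88
byte 4: (8b xor 62) xor 65 = e9 xor 65 = 8c
byte 5: (7c xor 23) xor 72 = 5f xor 72 = 2d
byte 6: (0d xor b3) xor 20 = be xor 20 = 9e
byte 7: (01 xor 92) xor 68 = 93 xor 68 = fb
byte 8: (d5 xor cf) xor 65 = 1a xor 65 = 7f
byte 9: (5f xor 4e) xor 6c = 11 xor 6c = 7d

c0cf44888c2d9efb7f7d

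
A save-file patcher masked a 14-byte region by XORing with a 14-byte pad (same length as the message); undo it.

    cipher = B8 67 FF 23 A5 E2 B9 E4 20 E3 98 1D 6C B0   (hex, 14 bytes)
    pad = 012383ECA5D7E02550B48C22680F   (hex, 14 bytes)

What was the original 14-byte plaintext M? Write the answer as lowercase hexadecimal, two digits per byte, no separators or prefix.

b8 XOR 01 = b9
67 XOR 23 = 44
ff XOR 83 = 7c
23 XOR ec = cf
a5 XOR a5 = 00
e2 XOR d7 = 35
b9 XOR e0 = 59
e4 XOR 25 = c1
20 XOR 50 = 70
e3 XOR b4 = 57
98 XOR 8c = 14
1d XOR 22 = 3f
6c XOR 68 = 04
b0 XOR 0f = bf

b9447ccf003559c17057143f04bf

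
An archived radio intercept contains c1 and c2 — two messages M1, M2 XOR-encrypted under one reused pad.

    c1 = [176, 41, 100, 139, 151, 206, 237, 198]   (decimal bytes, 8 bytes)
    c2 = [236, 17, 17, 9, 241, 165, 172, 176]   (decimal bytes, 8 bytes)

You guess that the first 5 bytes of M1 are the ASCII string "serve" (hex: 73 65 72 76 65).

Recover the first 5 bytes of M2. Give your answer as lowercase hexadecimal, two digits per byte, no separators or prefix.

2f5d07f403

First, c1 ⊕ c2 = (M1 ⊕ K) ⊕ (M2 ⊕ K) = M1 ⊕ M2, so the key drops out. Then M2 = (M1 ⊕ M2) ⊕ M1 over the first 5 bytes.
byte 0: (b0 ^ ec) ^ 73 = 5c ^ 73 = 2f
byte 1: (29 ^ 11) ^ 65 = 38 ^ 65 = 5d
byte 2: (64 ^ 11) ^ 72 = 75 ^ 72 = 07
byte 3: (8b ^ 09) ^ 76 = 82 ^ 76 = f4
byte 4: (97 ^ f1) ^ 65 = 66 ^ 65 = 03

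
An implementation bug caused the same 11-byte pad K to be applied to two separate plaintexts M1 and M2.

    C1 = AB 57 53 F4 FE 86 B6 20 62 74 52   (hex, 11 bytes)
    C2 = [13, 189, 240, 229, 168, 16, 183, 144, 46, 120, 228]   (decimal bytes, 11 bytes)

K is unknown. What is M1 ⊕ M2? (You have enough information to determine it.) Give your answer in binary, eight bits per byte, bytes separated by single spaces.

10100110 11101010 10100011 00010001 01010110 10010110 00000001 10110000 01001100 00001100 10110110

C1 ⊕ C2 = (M1 ⊕ K) ⊕ (M2 ⊕ K) = M1 ⊕ M2 — the shared key cancels under XOR.
ab xor 0d = a6
57 xor bd = ea
53 xor f0 = a3
f4 xor e5 = 11
fe xor a8 = 56
86 xor 10 = 96
b6 xor b7 = 01
20 xor 90 = b0
62 xor 2e = 4c
74 xor 78 = 0c
52 xor e4 = b6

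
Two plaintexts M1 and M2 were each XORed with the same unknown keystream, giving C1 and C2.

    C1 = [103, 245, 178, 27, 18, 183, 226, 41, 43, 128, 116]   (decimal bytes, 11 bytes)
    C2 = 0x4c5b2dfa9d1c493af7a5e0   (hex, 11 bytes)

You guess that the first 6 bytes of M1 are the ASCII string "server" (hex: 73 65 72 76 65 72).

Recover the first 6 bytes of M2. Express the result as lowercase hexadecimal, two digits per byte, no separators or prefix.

First, C1 ⊕ C2 = (M1 ⊕ K) ⊕ (M2 ⊕ K) = M1 ⊕ M2, so the key drops out. Then M2 = (M1 ⊕ M2) ⊕ M1 over the first 6 bytes.
byte 0: (67 ^ 4c) ^ 73 = 2b ^ 73 = 58
byte 1: (f5 ^ 5b) ^ 65 = ae ^ 65 = cb
byte 2: (b2 ^ 2d) ^ 72 = 9f ^ 72 = ed
byte 3: (1b ^ fa) ^ 76 = e1 ^ 76 = 97
byte 4: (12 ^ 9d) ^ 65 = 8f ^ 65 = ea
byte 5: (b7 ^ 1c) ^ 72 = ab ^ 72 = d9

58cbed97ead9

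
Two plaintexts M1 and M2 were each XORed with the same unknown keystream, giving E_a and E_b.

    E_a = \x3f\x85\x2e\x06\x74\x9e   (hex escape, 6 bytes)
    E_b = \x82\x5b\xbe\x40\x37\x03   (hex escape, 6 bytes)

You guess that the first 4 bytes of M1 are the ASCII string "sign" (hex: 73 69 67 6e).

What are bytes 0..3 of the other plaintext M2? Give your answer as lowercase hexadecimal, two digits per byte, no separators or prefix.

First, E_a ⊕ E_b = (M1 ⊕ K) ⊕ (M2 ⊕ K) = M1 ⊕ M2, so the key drops out. Then M2 = (M1 ⊕ M2) ⊕ M1 over the first 4 bytes.
byte 0: (3f XOR 82) XOR 73 = bd XOR 73 = ce
byte 1: (85 XOR 5b) XOR 69 = de XOR 69 = b7
byte 2: (2e XOR be) XOR 67 = 90 XOR 67 = f7
byte 3: (06 XOR 40) XOR 6e = 46 XOR 6e = 28

ceb7f728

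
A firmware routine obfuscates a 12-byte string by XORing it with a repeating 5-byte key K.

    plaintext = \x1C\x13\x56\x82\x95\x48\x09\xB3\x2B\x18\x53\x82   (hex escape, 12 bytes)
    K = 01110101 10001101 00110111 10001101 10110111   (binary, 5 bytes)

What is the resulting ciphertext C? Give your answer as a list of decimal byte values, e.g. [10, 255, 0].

[105, 158, 97, 15, 34, 61, 132, 132, 166, 175, 38, 15]

The 5-byte key repeats, so the effective keystream is 75 8d 37 8d b7 75 8d 37 8d b7 75 8d.
byte 0: 1c xor 75 = 69
byte 1: 13 xor 8d = 9e
byte 2: 56 xor 37 = 61
byte 3: 82 xor 8d = 0f
byte 4: 95 xor b7 = 22
byte 5: 48 xor 75 = 3d
byte 6: 09 xor 8d = 84
byte 7: b3 xor 37 = 84
byte 8: 2b xor 8d = a6
byte 9: 18 xor b7 = af
byte 10: 53 xor 75 = 26
byte 11: 82 xor 8d = 0f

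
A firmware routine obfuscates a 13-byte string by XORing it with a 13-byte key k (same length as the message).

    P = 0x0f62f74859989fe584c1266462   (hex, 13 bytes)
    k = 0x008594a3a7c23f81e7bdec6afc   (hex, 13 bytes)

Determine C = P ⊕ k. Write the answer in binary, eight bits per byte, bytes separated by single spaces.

00001111 11100111 01100011 11101011 11111110 01011010 10100000 01100100 01100011 01111100 11001010 00001110 10011110

 15 ^   0 =  15
 98 ^ 133 = 231
247 ^ 148 =  99
 72 ^ 163 = 235
 89 ^ 167 = 254
152 ^ 194 =  90
159 ^  63 = 160
229 ^ 129 = 100
132 ^ 231 =  99
193 ^ 189 = 124
 38 ^ 236 = 202
100 ^ 106 =  14
 98 ^ 252 = 158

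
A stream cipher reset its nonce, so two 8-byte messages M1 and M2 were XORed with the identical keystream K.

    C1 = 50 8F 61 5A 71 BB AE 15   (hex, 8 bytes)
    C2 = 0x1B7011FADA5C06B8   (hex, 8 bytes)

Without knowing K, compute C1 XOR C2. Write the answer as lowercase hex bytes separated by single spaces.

C1 ⊕ C2 = (M1 ⊕ K) ⊕ (M2 ⊕ K) = M1 ⊕ M2 — the shared key cancels under XOR.
01010000 ^ 00011011 = 01001011
10001111 ^ 01110000 = 11111111
01100001 ^ 00010001 = 01110000
01011010 ^ 11111010 = 10100000
01110001 ^ 11011010 = 10101011
10111011 ^ 01011100 = 11100111
10101110 ^ 00000110 = 10101000
00010101 ^ 10111000 = 10101101

4b ff 70 a0 ab e7 a8 ad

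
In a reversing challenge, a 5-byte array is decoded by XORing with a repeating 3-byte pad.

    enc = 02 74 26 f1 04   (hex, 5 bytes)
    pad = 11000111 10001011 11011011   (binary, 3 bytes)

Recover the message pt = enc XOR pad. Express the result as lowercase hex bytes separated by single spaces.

c5 ff fd 36 8f

The 3-byte key repeats, so the effective keystream is c7 8b db c7 8b.
byte 0: 00000010 xor 11000111 = 11000101
byte 1: 01110100 xor 10001011 = 11111111
byte 2: 00100110 xor 11011011 = 11111101
byte 3: 11110001 xor 11000111 = 00110110
byte 4: 00000100 xor 10001011 = 10001111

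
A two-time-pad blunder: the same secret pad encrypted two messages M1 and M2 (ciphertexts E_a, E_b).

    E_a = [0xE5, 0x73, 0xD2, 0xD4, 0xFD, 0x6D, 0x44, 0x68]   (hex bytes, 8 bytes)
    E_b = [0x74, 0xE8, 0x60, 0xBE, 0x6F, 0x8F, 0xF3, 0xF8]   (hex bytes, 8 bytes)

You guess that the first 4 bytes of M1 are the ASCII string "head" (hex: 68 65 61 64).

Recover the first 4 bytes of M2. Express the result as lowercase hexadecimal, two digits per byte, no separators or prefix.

f9fed30e

First, E_a ⊕ E_b = (M1 ⊕ K) ⊕ (M2 ⊕ K) = M1 ⊕ M2, so the key drops out. Then M2 = (M1 ⊕ M2) ⊕ M1 over the first 4 bytes.
byte 0: (e5 XOR 74) XOR 68 = 91 XOR 68 = f9
byte 1: (73 XOR e8) XOR 65 = 9b XOR 65 = fe
byte 2: (d2 XOR 60) XOR 61 = b2 XOR 61 = d3
byte 3: (d4 XOR be) XOR 64 = 6a XOR 64 = 0e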